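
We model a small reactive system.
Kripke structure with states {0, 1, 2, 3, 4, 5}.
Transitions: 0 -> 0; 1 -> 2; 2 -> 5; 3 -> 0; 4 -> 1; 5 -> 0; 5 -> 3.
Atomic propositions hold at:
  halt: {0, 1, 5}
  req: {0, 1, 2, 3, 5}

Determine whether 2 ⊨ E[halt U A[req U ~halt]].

Sat(~halt) = {2, 3, 4}
A[req U ~halt]: least fixpoint, start Z0 = Sat(~halt) = {2, 3, 4}, add states in Sat(req) with every successor in Z. Z1 = {1, 2, 3, 4}; fixed.
Sat(A[req U ~halt]) = {1, 2, 3, 4}
E[halt U A[req U ~halt]]: least fixpoint, start Z0 = Sat(A[req U ~halt]) = {1, 2, 3, 4}, add states in Sat(halt) with some successor in Z. Z1 = {1, 2, 3, 4, 5}; fixed.
Sat(E[halt U A[req U ~halt]]) = {1, 2, 3, 4, 5}
2 ∈ Sat(E[halt U A[req U ~halt]]) = {1, 2, 3, 4, 5}, so the formula holds at 2.

Yes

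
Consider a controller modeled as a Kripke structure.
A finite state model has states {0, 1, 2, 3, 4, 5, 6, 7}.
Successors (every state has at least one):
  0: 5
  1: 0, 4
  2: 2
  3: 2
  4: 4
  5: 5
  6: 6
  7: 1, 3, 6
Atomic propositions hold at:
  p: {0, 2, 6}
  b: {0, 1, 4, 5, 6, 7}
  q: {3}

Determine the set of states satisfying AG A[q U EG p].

EG p: greatest fixpoint, start Z0 = {0, 2, 6}, keep only states in Sat with some successor in Z. Z1 = {2, 6}; fixed.
Sat(EG p) = {2, 6}
A[q U EG p]: least fixpoint, start Z0 = Sat(EG p) = {2, 6}, add states in Sat(q) with every successor in Z. Z1 = {2, 3, 6}; fixed.
Sat(A[q U EG p]) = {2, 3, 6}
AG A[q U EG p]: greatest fixpoint, start Z0 = {2, 3, 6}, keep only states in Sat with every successor in Z. Already a fixed point.
Sat(AG A[q U EG p]) = {2, 3, 6}

{2, 3, 6}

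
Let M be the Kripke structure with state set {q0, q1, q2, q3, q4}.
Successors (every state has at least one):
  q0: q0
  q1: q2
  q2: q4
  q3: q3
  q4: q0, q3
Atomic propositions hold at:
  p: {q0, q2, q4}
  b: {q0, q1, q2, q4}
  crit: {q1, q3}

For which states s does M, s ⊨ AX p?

Sat(AX p) = {s : every successor in {q0, q2, q4}} = {q0, q1, q2}

{q0, q1, q2}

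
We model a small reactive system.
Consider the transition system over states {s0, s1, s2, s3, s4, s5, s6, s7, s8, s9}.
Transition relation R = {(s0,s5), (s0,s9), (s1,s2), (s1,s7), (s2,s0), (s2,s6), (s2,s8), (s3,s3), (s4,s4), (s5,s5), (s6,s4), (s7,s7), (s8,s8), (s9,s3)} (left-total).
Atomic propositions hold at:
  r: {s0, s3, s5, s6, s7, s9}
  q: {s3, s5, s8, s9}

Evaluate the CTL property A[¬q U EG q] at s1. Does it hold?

No

Sat(¬q) = {s0, s1, s2, s4, s6, s7}
EG q: greatest fixpoint, start Z0 = {s3, s5, s8, s9}, keep only states in Sat with some successor in Z. Already a fixed point.
Sat(EG q) = {s3, s5, s8, s9}
A[¬q U EG q]: least fixpoint, start Z0 = Sat(EG q) = {s3, s5, s8, s9}, add states in Sat(¬q) with every successor in Z. Z1 = {s0, s3, s5, s8, s9}; fixed.
Sat(A[¬q U EG q]) = {s0, s3, s5, s8, s9}
s1 ∉ Sat(A[¬q U EG q]) = {s0, s3, s5, s8, s9}, so the formula does not hold at s1.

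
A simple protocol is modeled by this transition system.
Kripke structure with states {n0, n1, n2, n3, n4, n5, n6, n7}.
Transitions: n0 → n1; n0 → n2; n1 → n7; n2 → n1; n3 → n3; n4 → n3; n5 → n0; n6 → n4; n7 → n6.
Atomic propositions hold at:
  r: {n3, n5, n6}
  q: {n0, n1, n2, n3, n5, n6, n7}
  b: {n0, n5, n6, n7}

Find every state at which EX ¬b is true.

Sat(¬b) = {n1, n2, n3, n4}
Sat(EX ¬b) = {s : some successor in {n1, n2, n3, n4}} = {n0, n2, n3, n4, n6}

{n0, n2, n3, n4, n6}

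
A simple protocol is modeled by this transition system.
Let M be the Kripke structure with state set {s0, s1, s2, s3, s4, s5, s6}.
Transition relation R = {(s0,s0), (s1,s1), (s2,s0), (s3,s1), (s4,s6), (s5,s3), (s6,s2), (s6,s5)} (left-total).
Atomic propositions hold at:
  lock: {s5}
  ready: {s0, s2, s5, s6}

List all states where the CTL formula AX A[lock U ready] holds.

A[lock U ready]: least fixpoint, start Z0 = Sat(ready) = {s0, s2, s5, s6}, add states in Sat(lock) with every successor in Z. Already a fixed point.
Sat(A[lock U ready]) = {s0, s2, s5, s6}
Sat(AX A[lock U ready]) = {s : every successor in {s0, s2, s5, s6}} = {s0, s2, s4, s6}

{s0, s2, s4, s6}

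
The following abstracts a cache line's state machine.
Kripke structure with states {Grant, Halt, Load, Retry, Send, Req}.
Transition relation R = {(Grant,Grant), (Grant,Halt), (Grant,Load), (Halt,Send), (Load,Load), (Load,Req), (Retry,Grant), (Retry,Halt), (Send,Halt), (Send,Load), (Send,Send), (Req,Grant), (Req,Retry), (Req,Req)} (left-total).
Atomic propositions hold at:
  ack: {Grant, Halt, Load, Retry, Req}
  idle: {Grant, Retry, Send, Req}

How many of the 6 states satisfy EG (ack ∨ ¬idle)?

Sat(¬idle) = {Halt, Load}
Sat(ack ∨ ¬idle) = {Grant, Halt, Load, Retry, Req}
EG (ack ∨ ¬idle): greatest fixpoint, start Z0 = {Grant, Halt, Load, Retry, Req}, keep only states in Sat with some successor in Z. Z1 = {Grant, Load, Retry, Req}; fixed.
Sat(EG (ack ∨ ¬idle)) = {Grant, Load, Retry, Req}
|Sat(EG (ack ∨ ¬idle))| = |{Grant, Load, Retry, Req}| = 4.

4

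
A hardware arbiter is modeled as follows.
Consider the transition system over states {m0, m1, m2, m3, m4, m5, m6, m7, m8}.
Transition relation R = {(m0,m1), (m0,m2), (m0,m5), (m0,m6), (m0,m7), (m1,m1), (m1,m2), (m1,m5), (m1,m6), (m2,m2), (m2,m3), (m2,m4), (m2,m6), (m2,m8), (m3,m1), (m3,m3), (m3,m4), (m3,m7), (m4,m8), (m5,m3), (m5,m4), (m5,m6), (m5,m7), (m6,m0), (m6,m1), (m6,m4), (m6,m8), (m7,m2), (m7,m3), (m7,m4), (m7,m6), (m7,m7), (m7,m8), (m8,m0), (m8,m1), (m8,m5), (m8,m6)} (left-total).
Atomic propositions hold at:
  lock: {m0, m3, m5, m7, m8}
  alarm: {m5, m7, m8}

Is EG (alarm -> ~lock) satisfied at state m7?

No

Sat(~lock) = {m1, m2, m4, m6}
Sat(alarm -> ~lock) = {m0, m1, m2, m3, m4, m6}
EG (alarm -> ~lock): greatest fixpoint, start Z0 = {m0, m1, m2, m3, m4, m6}, keep only states in Sat with some successor in Z. Z1 = {m0, m1, m2, m3, m6}; fixed.
Sat(EG (alarm -> ~lock)) = {m0, m1, m2, m3, m6}
m7 ∉ Sat(EG (alarm -> ~lock)) = {m0, m1, m2, m3, m6}, so the formula does not hold at m7.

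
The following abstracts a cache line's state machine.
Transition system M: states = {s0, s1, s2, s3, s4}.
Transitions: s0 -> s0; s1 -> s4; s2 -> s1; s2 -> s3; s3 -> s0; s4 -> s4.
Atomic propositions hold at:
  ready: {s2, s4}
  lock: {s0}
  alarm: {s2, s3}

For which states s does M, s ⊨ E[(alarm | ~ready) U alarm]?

{s2, s3}

Sat(~ready) = {s0, s1, s3}
Sat(alarm | ~ready) = {s0, s1, s2, s3}
E[(alarm | ~ready) U alarm]: least fixpoint, start Z0 = Sat(alarm) = {s2, s3}, add states in Sat(alarm | ~ready) with some successor in Z. Already a fixed point.
Sat(E[(alarm | ~ready) U alarm]) = {s2, s3}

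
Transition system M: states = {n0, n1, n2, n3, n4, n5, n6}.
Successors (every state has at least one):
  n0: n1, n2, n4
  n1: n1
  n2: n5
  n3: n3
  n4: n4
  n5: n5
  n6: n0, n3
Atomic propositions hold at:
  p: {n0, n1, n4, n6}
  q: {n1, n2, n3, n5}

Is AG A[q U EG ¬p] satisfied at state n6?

Sat(¬p) = {n2, n3, n5}
EG ¬p: greatest fixpoint, start Z0 = {n2, n3, n5}, keep only states in Sat with some successor in Z. Already a fixed point.
Sat(EG ¬p) = {n2, n3, n5}
A[q U EG ¬p]: least fixpoint, start Z0 = Sat(EG ¬p) = {n2, n3, n5}, add states in Sat(q) with every successor in Z. Already a fixed point.
Sat(A[q U EG ¬p]) = {n2, n3, n5}
AG A[q U EG ¬p]: greatest fixpoint, start Z0 = {n2, n3, n5}, keep only states in Sat with every successor in Z. Already a fixed point.
Sat(AG A[q U EG ¬p]) = {n2, n3, n5}
n6 ∉ Sat(AG A[q U EG ¬p]) = {n2, n3, n5}, so the formula does not hold at n6.

No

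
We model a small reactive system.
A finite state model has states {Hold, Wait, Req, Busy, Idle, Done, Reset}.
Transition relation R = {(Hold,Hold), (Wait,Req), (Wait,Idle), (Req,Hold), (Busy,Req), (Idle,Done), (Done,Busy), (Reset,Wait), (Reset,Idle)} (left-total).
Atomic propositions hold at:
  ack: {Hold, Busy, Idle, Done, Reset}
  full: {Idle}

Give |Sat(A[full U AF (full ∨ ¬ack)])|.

Sat(¬ack) = {Wait, Req}
Sat(full ∨ ¬ack) = {Wait, Req, Idle}
AF (full ∨ ¬ack): least fixpoint, start Z0 = {Wait, Req, Idle}, add states with every successor in Z. Z1 = {Wait, Req, Busy, Idle, Reset}; Z2 = {Wait, Req, Busy, Idle, Done, Reset}; fixed.
Sat(AF (full ∨ ¬ack)) = {Wait, Req, Busy, Idle, Done, Reset}
A[full U AF (full ∨ ¬ack)]: least fixpoint, start Z0 = Sat(AF (full ∨ ¬ack)) = {Wait, Req, Busy, Idle, Done, Reset}, add states in Sat(full) with every successor in Z. Already a fixed point.
Sat(A[full U AF (full ∨ ¬ack)]) = {Wait, Req, Busy, Idle, Done, Reset}
|Sat(A[full U AF (full ∨ ¬ack)])| = |{Wait, Req, Busy, Idle, Done, Reset}| = 6.

6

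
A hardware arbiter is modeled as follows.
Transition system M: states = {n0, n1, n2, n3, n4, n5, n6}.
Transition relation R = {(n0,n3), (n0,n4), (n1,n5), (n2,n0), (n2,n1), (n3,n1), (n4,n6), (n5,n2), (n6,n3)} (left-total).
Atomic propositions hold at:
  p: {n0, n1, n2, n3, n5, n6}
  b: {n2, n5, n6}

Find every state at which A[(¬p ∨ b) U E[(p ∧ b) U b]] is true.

{n2, n4, n5, n6}

Sat(¬p) = {n4}
Sat(¬p ∨ b) = {n2, n4, n5, n6}
Sat(p ∧ b) = {n2, n5, n6}
E[(p ∧ b) U b]: least fixpoint, start Z0 = Sat(b) = {n2, n5, n6}, add states in Sat(p ∧ b) with some successor in Z. Already a fixed point.
Sat(E[(p ∧ b) U b]) = {n2, n5, n6}
A[(¬p ∨ b) U E[(p ∧ b) U b]]: least fixpoint, start Z0 = Sat(E[(p ∧ b) U b]) = {n2, n5, n6}, add states in Sat(¬p ∨ b) with every successor in Z. Z1 = {n2, n4, n5, n6}; fixed.
Sat(A[(¬p ∨ b) U E[(p ∧ b) U b]]) = {n2, n4, n5, n6}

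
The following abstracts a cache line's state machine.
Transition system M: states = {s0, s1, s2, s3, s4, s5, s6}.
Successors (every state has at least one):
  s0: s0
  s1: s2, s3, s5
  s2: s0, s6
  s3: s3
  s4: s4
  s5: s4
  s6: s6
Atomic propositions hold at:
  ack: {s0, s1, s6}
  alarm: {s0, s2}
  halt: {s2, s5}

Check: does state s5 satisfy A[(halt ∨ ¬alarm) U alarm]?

Sat(¬alarm) = {s1, s3, s4, s5, s6}
Sat(halt ∨ ¬alarm) = {s1, s2, s3, s4, s5, s6}
A[(halt ∨ ¬alarm) U alarm]: least fixpoint, start Z0 = Sat(alarm) = {s0, s2}, add states in Sat(halt ∨ ¬alarm) with every successor in Z. Already a fixed point.
Sat(A[(halt ∨ ¬alarm) U alarm]) = {s0, s2}
s5 ∉ Sat(A[(halt ∨ ¬alarm) U alarm]) = {s0, s2}, so the formula does not hold at s5.

No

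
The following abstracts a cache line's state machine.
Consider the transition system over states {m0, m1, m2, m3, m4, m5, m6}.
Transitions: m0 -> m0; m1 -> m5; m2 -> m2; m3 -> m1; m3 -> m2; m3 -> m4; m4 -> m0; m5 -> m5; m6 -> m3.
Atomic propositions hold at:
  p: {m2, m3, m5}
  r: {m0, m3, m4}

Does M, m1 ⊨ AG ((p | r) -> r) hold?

Sat(p | r) = {m0, m2, m3, m4, m5}
Sat((p | r) -> r) = {m0, m1, m3, m4, m6}
AG ((p | r) -> r): greatest fixpoint, start Z0 = {m0, m1, m3, m4, m6}, keep only states in Sat with every successor in Z. Z1 = {m0, m4, m6}; Z2 = {m0, m4}; fixed.
Sat(AG ((p | r) -> r)) = {m0, m4}
m1 ∉ Sat(AG ((p | r) -> r)) = {m0, m4}, so the formula does not hold at m1.

No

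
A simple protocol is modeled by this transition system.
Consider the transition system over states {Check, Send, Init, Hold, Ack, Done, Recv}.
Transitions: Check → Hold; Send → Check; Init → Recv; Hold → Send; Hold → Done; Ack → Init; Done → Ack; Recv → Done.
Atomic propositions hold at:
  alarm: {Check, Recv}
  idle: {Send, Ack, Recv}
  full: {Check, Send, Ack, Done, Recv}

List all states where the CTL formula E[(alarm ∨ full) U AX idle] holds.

Sat(alarm ∨ full) = {Check, Send, Ack, Done, Recv}
Sat(AX idle) = {s : every successor in {Send, Ack, Recv}} = {Init, Done}
E[(alarm ∨ full) U AX idle]: least fixpoint, start Z0 = Sat(AX idle) = {Init, Done}, add states in Sat(alarm ∨ full) with some successor in Z. Z1 = {Init, Ack, Done, Recv}; fixed.
Sat(E[(alarm ∨ full) U AX idle]) = {Init, Ack, Done, Recv}

{Init, Ack, Done, Recv}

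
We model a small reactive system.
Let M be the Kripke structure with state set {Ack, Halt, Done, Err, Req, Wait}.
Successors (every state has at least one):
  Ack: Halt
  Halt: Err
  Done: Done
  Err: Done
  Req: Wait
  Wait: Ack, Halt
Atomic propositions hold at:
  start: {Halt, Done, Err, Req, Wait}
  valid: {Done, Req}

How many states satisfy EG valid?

EG valid: greatest fixpoint, start Z0 = {Done, Req}, keep only states in Sat with some successor in Z. Z1 = {Done}; fixed.
Sat(EG valid) = {Done}
|Sat(EG valid)| = |{Done}| = 1.

1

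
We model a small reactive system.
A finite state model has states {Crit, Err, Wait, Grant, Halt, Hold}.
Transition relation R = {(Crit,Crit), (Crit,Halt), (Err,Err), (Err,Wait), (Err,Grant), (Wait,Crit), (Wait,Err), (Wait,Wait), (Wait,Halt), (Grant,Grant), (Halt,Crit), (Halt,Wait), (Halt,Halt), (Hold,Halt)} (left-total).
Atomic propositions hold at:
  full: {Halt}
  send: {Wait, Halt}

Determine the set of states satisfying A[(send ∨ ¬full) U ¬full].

{Crit, Err, Wait, Grant, Hold}

Sat(¬full) = {Crit, Err, Wait, Grant, Hold}
Sat(send ∨ ¬full) = {Crit, Err, Wait, Grant, Halt, Hold}
A[(send ∨ ¬full) U ¬full]: least fixpoint, start Z0 = Sat(¬full) = {Crit, Err, Wait, Grant, Hold}, add states in Sat(send ∨ ¬full) with every successor in Z. Already a fixed point.
Sat(A[(send ∨ ¬full) U ¬full]) = {Crit, Err, Wait, Grant, Hold}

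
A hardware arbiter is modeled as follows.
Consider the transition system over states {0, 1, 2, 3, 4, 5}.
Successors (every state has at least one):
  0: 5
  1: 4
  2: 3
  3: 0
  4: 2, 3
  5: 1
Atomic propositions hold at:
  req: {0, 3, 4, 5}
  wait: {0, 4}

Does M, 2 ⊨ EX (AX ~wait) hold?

Sat(~wait) = {1, 2, 3, 5}
Sat(AX ~wait) = {s : every successor in {1, 2, 3, 5}} = {0, 2, 4, 5}
Sat(EX (AX ~wait)) = {s : some successor in {0, 2, 4, 5}} = {0, 1, 3, 4}
2 ∉ Sat(EX (AX ~wait)) = {0, 1, 3, 4}, so the formula does not hold at 2.

No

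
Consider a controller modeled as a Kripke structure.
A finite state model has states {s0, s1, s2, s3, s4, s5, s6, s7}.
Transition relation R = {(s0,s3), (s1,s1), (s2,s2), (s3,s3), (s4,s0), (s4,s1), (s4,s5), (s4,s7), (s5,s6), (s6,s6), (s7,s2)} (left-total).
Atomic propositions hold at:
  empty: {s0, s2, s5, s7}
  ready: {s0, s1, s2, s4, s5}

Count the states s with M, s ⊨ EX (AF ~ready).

Sat(~ready) = {s3, s6, s7}
AF ~ready: least fixpoint, start Z0 = {s3, s6, s7}, add states with every successor in Z. Z1 = {s0, s3, s5, s6, s7}; fixed.
Sat(AF ~ready) = {s0, s3, s5, s6, s7}
Sat(EX (AF ~ready)) = {s : some successor in {s0, s3, s5, s6, s7}} = {s0, s3, s4, s5, s6}
|Sat(EX (AF ~ready))| = |{s0, s3, s4, s5, s6}| = 5.

5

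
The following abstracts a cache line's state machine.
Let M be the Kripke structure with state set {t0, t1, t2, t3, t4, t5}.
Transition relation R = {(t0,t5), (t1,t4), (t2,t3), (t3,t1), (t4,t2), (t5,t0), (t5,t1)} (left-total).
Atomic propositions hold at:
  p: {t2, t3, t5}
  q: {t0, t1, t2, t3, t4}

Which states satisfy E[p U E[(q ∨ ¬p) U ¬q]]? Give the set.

{t0, t5}

Sat(¬p) = {t0, t1, t4}
Sat(q ∨ ¬p) = {t0, t1, t2, t3, t4}
Sat(¬q) = {t5}
E[(q ∨ ¬p) U ¬q]: least fixpoint, start Z0 = Sat(¬q) = {t5}, add states in Sat(q ∨ ¬p) with some successor in Z. Z1 = {t0, t5}; fixed.
Sat(E[(q ∨ ¬p) U ¬q]) = {t0, t5}
E[p U E[(q ∨ ¬p) U ¬q]]: least fixpoint, start Z0 = Sat(E[(q ∨ ¬p) U ¬q]) = {t0, t5}, add states in Sat(p) with some successor in Z. Already a fixed point.
Sat(E[p U E[(q ∨ ¬p) U ¬q]]) = {t0, t5}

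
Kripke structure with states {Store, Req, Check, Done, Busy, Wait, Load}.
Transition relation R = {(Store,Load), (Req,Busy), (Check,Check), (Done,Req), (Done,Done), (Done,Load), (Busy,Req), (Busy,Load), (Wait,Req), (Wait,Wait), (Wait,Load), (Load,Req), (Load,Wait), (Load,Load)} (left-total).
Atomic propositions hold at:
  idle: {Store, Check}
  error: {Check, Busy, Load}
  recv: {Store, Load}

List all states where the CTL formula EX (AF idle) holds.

AF idle: least fixpoint, start Z0 = {Store, Check}, add states with every successor in Z. Already a fixed point.
Sat(AF idle) = {Store, Check}
Sat(EX (AF idle)) = {s : some successor in {Store, Check}} = {Check}

{Check}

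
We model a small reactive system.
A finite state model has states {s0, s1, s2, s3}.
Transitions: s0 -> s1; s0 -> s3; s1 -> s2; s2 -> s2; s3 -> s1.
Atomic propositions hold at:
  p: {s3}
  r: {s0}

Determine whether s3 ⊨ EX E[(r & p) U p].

Sat(r & p) = ∅
E[(r & p) U p]: least fixpoint, start Z0 = Sat(p) = {s3}, add states in Sat(r & p) with some successor in Z. Already a fixed point.
Sat(E[(r & p) U p]) = {s3}
Sat(EX E[(r & p) U p]) = {s : some successor in {s3}} = {s0}
s3 ∉ Sat(EX E[(r & p) U p]) = {s0}, so the formula does not hold at s3.

No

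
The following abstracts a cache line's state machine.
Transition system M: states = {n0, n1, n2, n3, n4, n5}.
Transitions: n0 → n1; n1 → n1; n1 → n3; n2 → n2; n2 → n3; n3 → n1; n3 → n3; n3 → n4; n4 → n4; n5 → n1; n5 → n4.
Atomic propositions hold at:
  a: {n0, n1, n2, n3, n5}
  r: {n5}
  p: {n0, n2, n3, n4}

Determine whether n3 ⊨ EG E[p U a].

E[p U a]: least fixpoint, start Z0 = Sat(a) = {n0, n1, n2, n3, n5}, add states in Sat(p) with some successor in Z. Already a fixed point.
Sat(E[p U a]) = {n0, n1, n2, n3, n5}
EG E[p U a]: greatest fixpoint, start Z0 = {n0, n1, n2, n3, n5}, keep only states in Sat with some successor in Z. Already a fixed point.
Sat(EG E[p U a]) = {n0, n1, n2, n3, n5}
n3 ∈ Sat(EG E[p U a]) = {n0, n1, n2, n3, n5}, so the formula holds at n3.

Yes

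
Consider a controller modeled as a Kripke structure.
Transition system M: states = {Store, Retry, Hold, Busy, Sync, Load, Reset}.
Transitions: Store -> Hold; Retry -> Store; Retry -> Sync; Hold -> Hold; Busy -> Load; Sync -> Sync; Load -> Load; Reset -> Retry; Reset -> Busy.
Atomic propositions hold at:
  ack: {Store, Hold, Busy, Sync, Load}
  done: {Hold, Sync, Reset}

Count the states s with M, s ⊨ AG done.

AG done: greatest fixpoint, start Z0 = {Hold, Sync, Reset}, keep only states in Sat with every successor in Z. Z1 = {Hold, Sync}; fixed.
Sat(AG done) = {Hold, Sync}
|Sat(AG done)| = |{Hold, Sync}| = 2.

2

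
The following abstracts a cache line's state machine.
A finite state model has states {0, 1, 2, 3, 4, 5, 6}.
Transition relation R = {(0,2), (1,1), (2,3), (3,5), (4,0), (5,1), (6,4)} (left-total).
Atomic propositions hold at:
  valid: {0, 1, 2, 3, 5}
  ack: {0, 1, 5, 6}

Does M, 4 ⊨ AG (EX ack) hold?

Sat(EX ack) = {s : some successor in {0, 1, 5, 6}} = {1, 3, 4, 5}
AG (EX ack): greatest fixpoint, start Z0 = {1, 3, 4, 5}, keep only states in Sat with every successor in Z. Z1 = {1, 3, 5}; fixed.
Sat(AG (EX ack)) = {1, 3, 5}
4 ∉ Sat(AG (EX ack)) = {1, 3, 5}, so the formula does not hold at 4.

No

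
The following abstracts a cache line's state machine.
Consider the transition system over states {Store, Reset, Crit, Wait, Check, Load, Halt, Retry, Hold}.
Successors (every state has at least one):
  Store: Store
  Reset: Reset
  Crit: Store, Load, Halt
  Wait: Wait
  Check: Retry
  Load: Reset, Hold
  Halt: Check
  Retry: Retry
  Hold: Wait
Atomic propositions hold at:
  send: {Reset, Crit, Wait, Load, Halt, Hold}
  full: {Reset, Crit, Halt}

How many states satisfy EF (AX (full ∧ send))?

3

Sat(full ∧ send) = {Reset, Crit, Halt}
Sat(AX (full ∧ send)) = {s : every successor in {Reset, Crit, Halt}} = {Reset}
EF (AX (full ∧ send)): least fixpoint, start Z0 = {Reset}, add states with some successor in Z. Z1 = {Reset, Load}; Z2 = {Reset, Crit, Load}; fixed.
Sat(EF (AX (full ∧ send))) = {Reset, Crit, Load}
|Sat(EF (AX (full ∧ send)))| = |{Reset, Crit, Load}| = 3.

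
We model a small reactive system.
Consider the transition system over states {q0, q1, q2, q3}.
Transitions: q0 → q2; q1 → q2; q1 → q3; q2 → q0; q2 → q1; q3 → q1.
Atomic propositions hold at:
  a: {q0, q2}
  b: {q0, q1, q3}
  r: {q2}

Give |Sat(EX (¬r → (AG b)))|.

2

Sat(¬r) = {q0, q1, q3}
AG b: greatest fixpoint, start Z0 = {q0, q1, q3}, keep only states in Sat with every successor in Z. Z1 = {q3}; Z2 = ∅; fixed.
Sat(AG b) = ∅
Sat(¬r → (AG b)) = {q2}
Sat(EX (¬r → (AG b))) = {s : some successor in {q2}} = {q0, q1}
|Sat(EX (¬r → (AG b)))| = |{q0, q1}| = 2.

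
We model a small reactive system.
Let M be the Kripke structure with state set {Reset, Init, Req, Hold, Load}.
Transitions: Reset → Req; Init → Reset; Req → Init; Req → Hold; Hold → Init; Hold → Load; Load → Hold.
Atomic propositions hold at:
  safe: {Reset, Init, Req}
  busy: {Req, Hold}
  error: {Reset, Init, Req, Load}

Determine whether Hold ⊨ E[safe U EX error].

Yes

Sat(EX error) = {s : some successor in {Reset, Init, Req, Load}} = {Reset, Init, Req, Hold}
E[safe U EX error]: least fixpoint, start Z0 = Sat(EX error) = {Reset, Init, Req, Hold}, add states in Sat(safe) with some successor in Z. Already a fixed point.
Sat(E[safe U EX error]) = {Reset, Init, Req, Hold}
Hold ∈ Sat(E[safe U EX error]) = {Reset, Init, Req, Hold}, so the formula holds at Hold.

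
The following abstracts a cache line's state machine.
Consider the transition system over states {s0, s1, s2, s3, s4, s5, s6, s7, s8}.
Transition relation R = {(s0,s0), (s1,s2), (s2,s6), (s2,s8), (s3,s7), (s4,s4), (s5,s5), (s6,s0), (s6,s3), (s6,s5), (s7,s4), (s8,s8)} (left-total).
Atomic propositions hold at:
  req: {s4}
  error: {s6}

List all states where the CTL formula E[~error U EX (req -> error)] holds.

{s0, s1, s2, s3, s5, s6, s8}

Sat(~error) = {s0, s1, s2, s3, s4, s5, s7, s8}
Sat(req -> error) = {s0, s1, s2, s3, s5, s6, s7, s8}
Sat(EX (req -> error)) = {s : some successor in {s0, s1, s2, s3, s5, s6, s7, s8}} = {s0, s1, s2, s3, s5, s6, s8}
E[~error U EX (req -> error)]: least fixpoint, start Z0 = Sat(EX (req -> error)) = {s0, s1, s2, s3, s5, s6, s8}, add states in Sat(~error) with some successor in Z. Already a fixed point.
Sat(E[~error U EX (req -> error)]) = {s0, s1, s2, s3, s5, s6, s8}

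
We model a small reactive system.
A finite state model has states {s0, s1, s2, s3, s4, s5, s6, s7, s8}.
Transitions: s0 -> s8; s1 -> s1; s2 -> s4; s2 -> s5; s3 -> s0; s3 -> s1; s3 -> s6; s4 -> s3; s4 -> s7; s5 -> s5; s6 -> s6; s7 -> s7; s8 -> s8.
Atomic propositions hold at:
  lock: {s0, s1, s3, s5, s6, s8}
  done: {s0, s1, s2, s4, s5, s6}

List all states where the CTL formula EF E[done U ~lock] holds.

Sat(~lock) = {s2, s4, s7}
E[done U ~lock]: least fixpoint, start Z0 = Sat(~lock) = {s2, s4, s7}, add states in Sat(done) with some successor in Z. Already a fixed point.
Sat(E[done U ~lock]) = {s2, s4, s7}
EF E[done U ~lock]: least fixpoint, start Z0 = {s2, s4, s7}, add states with some successor in Z. Already a fixed point.
Sat(EF E[done U ~lock]) = {s2, s4, s7}

{s2, s4, s7}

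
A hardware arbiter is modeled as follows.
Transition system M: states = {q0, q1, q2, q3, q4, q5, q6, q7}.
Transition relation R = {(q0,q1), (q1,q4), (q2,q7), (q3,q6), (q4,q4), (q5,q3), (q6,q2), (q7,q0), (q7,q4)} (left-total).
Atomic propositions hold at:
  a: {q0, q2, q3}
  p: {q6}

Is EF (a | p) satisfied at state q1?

Sat(a | p) = {q0, q2, q3, q6}
EF (a | p): least fixpoint, start Z0 = {q0, q2, q3, q6}, add states with some successor in Z. Z1 = {q0, q2, q3, q5, q6, q7}; fixed.
Sat(EF (a | p)) = {q0, q2, q3, q5, q6, q7}
q1 ∉ Sat(EF (a | p)) = {q0, q2, q3, q5, q6, q7}, so the formula does not hold at q1.

No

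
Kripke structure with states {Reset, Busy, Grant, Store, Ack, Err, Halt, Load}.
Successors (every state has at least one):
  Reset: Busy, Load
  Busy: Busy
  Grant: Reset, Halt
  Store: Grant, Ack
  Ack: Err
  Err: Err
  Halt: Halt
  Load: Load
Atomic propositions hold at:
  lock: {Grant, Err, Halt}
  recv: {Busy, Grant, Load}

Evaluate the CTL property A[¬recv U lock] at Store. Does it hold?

Yes

Sat(¬recv) = {Reset, Store, Ack, Err, Halt}
A[¬recv U lock]: least fixpoint, start Z0 = Sat(lock) = {Grant, Err, Halt}, add states in Sat(¬recv) with every successor in Z. Z1 = {Grant, Ack, Err, Halt}; Z2 = {Grant, Store, Ack, Err, Halt}; fixed.
Sat(A[¬recv U lock]) = {Grant, Store, Ack, Err, Halt}
Store ∈ Sat(A[¬recv U lock]) = {Grant, Store, Ack, Err, Halt}, so the formula holds at Store.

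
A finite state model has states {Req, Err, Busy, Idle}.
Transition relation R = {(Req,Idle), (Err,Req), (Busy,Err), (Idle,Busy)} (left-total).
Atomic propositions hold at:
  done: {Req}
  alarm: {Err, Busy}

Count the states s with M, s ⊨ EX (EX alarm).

Sat(EX alarm) = {s : some successor in {Err, Busy}} = {Busy, Idle}
Sat(EX (EX alarm)) = {s : some successor in {Busy, Idle}} = {Req, Idle}
|Sat(EX (EX alarm))| = |{Req, Idle}| = 2.

2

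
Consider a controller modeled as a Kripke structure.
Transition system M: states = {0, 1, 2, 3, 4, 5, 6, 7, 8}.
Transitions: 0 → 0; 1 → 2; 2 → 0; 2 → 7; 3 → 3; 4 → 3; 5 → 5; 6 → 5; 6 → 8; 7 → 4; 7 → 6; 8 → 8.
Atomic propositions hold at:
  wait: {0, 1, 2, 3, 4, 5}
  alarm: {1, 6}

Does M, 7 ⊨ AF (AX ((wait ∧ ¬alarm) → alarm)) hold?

Sat(¬alarm) = {0, 2, 3, 4, 5, 7, 8}
Sat(wait ∧ ¬alarm) = {0, 2, 3, 4, 5}
Sat((wait ∧ ¬alarm) → alarm) = {1, 6, 7, 8}
Sat(AX ((wait ∧ ¬alarm) → alarm)) = {s : every successor in {1, 6, 7, 8}} = {8}
AF (AX ((wait ∧ ¬alarm) → alarm)): least fixpoint, start Z0 = {8}, add states with every successor in Z. Already a fixed point.
Sat(AF (AX ((wait ∧ ¬alarm) → alarm))) = {8}
7 ∉ Sat(AF (AX ((wait ∧ ¬alarm) → alarm))) = {8}, so the formula does not hold at 7.

No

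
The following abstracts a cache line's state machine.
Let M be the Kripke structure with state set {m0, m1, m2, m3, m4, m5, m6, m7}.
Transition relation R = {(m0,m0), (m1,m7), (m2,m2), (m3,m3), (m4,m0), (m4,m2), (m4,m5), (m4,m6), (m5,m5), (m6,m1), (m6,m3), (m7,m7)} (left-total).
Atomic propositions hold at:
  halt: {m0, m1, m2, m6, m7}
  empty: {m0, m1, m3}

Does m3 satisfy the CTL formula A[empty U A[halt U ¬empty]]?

Sat(¬empty) = {m2, m4, m5, m6, m7}
A[halt U ¬empty]: least fixpoint, start Z0 = Sat(¬empty) = {m2, m4, m5, m6, m7}, add states in Sat(halt) with every successor in Z. Z1 = {m1, m2, m4, m5, m6, m7}; fixed.
Sat(A[halt U ¬empty]) = {m1, m2, m4, m5, m6, m7}
A[empty U A[halt U ¬empty]]: least fixpoint, start Z0 = Sat(A[halt U ¬empty]) = {m1, m2, m4, m5, m6, m7}, add states in Sat(empty) with every successor in Z. Already a fixed point.
Sat(A[empty U A[halt U ¬empty]]) = {m1, m2, m4, m5, m6, m7}
m3 ∉ Sat(A[empty U A[halt U ¬empty]]) = {m1, m2, m4, m5, m6, m7}, so the formula does not hold at m3.

No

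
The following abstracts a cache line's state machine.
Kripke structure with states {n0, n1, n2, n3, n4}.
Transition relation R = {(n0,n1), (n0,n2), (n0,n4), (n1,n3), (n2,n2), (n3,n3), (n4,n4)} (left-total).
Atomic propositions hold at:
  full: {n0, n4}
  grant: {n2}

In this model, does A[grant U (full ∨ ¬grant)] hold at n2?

No

Sat(¬grant) = {n0, n1, n3, n4}
Sat(full ∨ ¬grant) = {n0, n1, n3, n4}
A[grant U (full ∨ ¬grant)]: least fixpoint, start Z0 = Sat((full ∨ ¬grant)) = {n0, n1, n3, n4}, add states in Sat(grant) with every successor in Z. Already a fixed point.
Sat(A[grant U (full ∨ ¬grant)]) = {n0, n1, n3, n4}
n2 ∉ Sat(A[grant U (full ∨ ¬grant)]) = {n0, n1, n3, n4}, so the formula does not hold at n2.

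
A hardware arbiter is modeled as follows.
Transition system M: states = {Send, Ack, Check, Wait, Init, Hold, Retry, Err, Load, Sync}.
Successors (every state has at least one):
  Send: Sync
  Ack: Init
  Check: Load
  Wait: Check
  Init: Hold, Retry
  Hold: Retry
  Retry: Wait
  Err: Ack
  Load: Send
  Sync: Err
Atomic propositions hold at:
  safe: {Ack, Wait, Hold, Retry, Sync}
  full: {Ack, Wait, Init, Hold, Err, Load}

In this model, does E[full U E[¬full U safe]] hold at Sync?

Yes

Sat(¬full) = {Send, Check, Retry, Sync}
E[¬full U safe]: least fixpoint, start Z0 = Sat(safe) = {Ack, Wait, Hold, Retry, Sync}, add states in Sat(¬full) with some successor in Z. Z1 = {Send, Ack, Wait, Hold, Retry, Sync}; fixed.
Sat(E[¬full U safe]) = {Send, Ack, Wait, Hold, Retry, Sync}
E[full U E[¬full U safe]]: least fixpoint, start Z0 = Sat(E[¬full U safe]) = {Send, Ack, Wait, Hold, Retry, Sync}, add states in Sat(full) with some successor in Z. Z1 = {Send, Ack, Wait, Init, Hold, Retry, Err, Load, Sync}; fixed.
Sat(E[full U E[¬full U safe]]) = {Send, Ack, Wait, Init, Hold, Retry, Err, Load, Sync}
Sync ∈ Sat(E[full U E[¬full U safe]]) = {Send, Ack, Wait, Init, Hold, Retry, Err, Load, Sync}, so the formula holds at Sync.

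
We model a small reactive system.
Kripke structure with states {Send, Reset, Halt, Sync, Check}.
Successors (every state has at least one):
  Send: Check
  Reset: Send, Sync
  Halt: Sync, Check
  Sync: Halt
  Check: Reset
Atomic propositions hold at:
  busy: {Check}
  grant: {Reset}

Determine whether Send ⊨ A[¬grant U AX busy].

Sat(¬grant) = {Send, Halt, Sync, Check}
Sat(AX busy) = {s : every successor in {Check}} = {Send}
A[¬grant U AX busy]: least fixpoint, start Z0 = Sat(AX busy) = {Send}, add states in Sat(¬grant) with every successor in Z. Already a fixed point.
Sat(A[¬grant U AX busy]) = {Send}
Send ∈ Sat(A[¬grant U AX busy]) = {Send}, so the formula holds at Send.

Yes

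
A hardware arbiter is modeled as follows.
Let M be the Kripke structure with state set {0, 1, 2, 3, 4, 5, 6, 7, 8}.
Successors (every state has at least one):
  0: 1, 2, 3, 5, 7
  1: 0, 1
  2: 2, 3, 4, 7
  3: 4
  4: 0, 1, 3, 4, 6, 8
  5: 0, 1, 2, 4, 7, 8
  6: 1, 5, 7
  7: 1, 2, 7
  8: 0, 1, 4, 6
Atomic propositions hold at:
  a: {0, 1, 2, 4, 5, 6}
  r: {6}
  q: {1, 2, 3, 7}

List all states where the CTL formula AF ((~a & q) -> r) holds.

Sat(~a) = {3, 7, 8}
Sat(~a & q) = {3, 7}
Sat((~a & q) -> r) = {0, 1, 2, 4, 5, 6, 8}
AF ((~a & q) -> r): least fixpoint, start Z0 = {0, 1, 2, 4, 5, 6, 8}, add states with every successor in Z. Z1 = {0, 1, 2, 3, 4, 5, 6, 8}; fixed.
Sat(AF ((~a & q) -> r)) = {0, 1, 2, 3, 4, 5, 6, 8}

{0, 1, 2, 3, 4, 5, 6, 8}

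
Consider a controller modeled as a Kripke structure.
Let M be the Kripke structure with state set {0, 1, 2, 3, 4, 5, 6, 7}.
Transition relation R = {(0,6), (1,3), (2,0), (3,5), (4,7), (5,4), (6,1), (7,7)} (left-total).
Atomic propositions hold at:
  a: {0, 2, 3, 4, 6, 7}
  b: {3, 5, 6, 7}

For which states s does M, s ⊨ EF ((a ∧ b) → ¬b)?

Sat(a ∧ b) = {3, 6, 7}
Sat(¬b) = {0, 1, 2, 4}
Sat((a ∧ b) → ¬b) = {0, 1, 2, 4, 5}
EF ((a ∧ b) → ¬b): least fixpoint, start Z0 = {0, 1, 2, 4, 5}, add states with some successor in Z. Z1 = {0, 1, 2, 3, 4, 5, 6}; fixed.
Sat(EF ((a ∧ b) → ¬b)) = {0, 1, 2, 3, 4, 5, 6}

{0, 1, 2, 3, 4, 5, 6}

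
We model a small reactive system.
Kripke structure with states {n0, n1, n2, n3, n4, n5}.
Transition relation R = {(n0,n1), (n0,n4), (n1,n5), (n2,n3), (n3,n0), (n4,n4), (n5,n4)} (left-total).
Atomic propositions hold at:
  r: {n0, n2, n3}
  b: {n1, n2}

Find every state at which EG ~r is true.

{n1, n4, n5}

Sat(~r) = {n1, n4, n5}
EG ~r: greatest fixpoint, start Z0 = {n1, n4, n5}, keep only states in Sat with some successor in Z. Already a fixed point.
Sat(EG ~r) = {n1, n4, n5}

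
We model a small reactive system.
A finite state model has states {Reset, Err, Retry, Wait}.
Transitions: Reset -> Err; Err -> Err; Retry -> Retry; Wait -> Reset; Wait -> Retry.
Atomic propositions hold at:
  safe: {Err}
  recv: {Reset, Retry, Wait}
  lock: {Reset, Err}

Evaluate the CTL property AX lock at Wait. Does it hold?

No

Sat(AX lock) = {s : every successor in {Reset, Err}} = {Reset, Err}
Wait ∉ Sat(AX lock) = {Reset, Err}, so the formula does not hold at Wait.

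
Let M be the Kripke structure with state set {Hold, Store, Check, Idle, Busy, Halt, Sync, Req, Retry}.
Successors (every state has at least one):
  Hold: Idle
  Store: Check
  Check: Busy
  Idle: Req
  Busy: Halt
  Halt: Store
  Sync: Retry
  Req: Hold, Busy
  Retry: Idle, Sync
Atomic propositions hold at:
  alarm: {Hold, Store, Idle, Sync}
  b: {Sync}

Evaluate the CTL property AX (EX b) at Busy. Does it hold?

No

Sat(EX b) = {s : some successor in {Sync}} = {Retry}
Sat(AX (EX b)) = {s : every successor in {Retry}} = {Sync}
Busy ∉ Sat(AX (EX b)) = {Sync}, so the formula does not hold at Busy.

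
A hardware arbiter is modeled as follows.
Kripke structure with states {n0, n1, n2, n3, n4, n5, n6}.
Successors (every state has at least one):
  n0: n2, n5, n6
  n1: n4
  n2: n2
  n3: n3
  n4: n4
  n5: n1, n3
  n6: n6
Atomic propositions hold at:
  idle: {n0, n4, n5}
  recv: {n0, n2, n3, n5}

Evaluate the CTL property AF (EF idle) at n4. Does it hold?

Yes

EF idle: least fixpoint, start Z0 = {n0, n4, n5}, add states with some successor in Z. Z1 = {n0, n1, n4, n5}; fixed.
Sat(EF idle) = {n0, n1, n4, n5}
AF (EF idle): least fixpoint, start Z0 = {n0, n1, n4, n5}, add states with every successor in Z. Already a fixed point.
Sat(AF (EF idle)) = {n0, n1, n4, n5}
n4 ∈ Sat(AF (EF idle)) = {n0, n1, n4, n5}, so the formula holds at n4.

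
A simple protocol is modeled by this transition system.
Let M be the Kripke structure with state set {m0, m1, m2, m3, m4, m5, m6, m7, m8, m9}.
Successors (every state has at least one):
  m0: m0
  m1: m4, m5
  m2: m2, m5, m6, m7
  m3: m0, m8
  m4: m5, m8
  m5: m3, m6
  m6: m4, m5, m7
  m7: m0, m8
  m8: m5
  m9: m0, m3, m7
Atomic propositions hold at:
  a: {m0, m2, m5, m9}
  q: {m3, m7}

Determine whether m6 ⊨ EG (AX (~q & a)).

Sat(~q) = {m0, m1, m2, m4, m5, m6, m8, m9}
Sat(~q & a) = {m0, m2, m5, m9}
Sat(AX (~q & a)) = {s : every successor in {m0, m2, m5, m9}} = {m0, m8}
EG (AX (~q & a)): greatest fixpoint, start Z0 = {m0, m8}, keep only states in Sat with some successor in Z. Z1 = {m0}; fixed.
Sat(EG (AX (~q & a))) = {m0}
m6 ∉ Sat(EG (AX (~q & a))) = {m0}, so the formula does not hold at m6.

No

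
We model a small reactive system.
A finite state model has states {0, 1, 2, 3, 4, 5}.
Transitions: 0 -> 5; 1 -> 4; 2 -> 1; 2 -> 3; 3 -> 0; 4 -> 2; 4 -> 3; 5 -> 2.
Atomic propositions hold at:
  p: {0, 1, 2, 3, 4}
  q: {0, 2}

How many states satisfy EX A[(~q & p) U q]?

5

Sat(~q) = {1, 3, 4, 5}
Sat(~q & p) = {1, 3, 4}
A[(~q & p) U q]: least fixpoint, start Z0 = Sat(q) = {0, 2}, add states in Sat(~q & p) with every successor in Z. Z1 = {0, 2, 3}; Z2 = {0, 2, 3, 4}; Z3 = {0, 1, 2, 3, 4}; fixed.
Sat(A[(~q & p) U q]) = {0, 1, 2, 3, 4}
Sat(EX A[(~q & p) U q]) = {s : some successor in {0, 1, 2, 3, 4}} = {1, 2, 3, 4, 5}
|Sat(EX A[(~q & p) U q])| = |{1, 2, 3, 4, 5}| = 5.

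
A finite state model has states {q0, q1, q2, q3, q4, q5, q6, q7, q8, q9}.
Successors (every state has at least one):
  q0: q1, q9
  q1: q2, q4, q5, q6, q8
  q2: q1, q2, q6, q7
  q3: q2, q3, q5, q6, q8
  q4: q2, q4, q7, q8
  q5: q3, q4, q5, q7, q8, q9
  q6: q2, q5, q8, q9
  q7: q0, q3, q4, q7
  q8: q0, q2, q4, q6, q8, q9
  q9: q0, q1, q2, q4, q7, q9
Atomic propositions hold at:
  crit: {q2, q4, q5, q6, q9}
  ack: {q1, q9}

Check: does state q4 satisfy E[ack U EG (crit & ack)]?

No

Sat(crit & ack) = {q9}
EG (crit & ack): greatest fixpoint, start Z0 = {q9}, keep only states in Sat with some successor in Z. Already a fixed point.
Sat(EG (crit & ack)) = {q9}
E[ack U EG (crit & ack)]: least fixpoint, start Z0 = Sat(EG (crit & ack)) = {q9}, add states in Sat(ack) with some successor in Z. Already a fixed point.
Sat(E[ack U EG (crit & ack)]) = {q9}
q4 ∉ Sat(E[ack U EG (crit & ack)]) = {q9}, so the formula does not hold at q4.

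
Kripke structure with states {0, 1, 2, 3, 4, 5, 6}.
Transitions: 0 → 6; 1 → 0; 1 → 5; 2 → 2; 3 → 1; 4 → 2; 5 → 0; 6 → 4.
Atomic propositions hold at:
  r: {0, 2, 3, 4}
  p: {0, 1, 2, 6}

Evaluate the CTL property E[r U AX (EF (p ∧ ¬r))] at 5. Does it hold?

Yes

Sat(¬r) = {1, 5, 6}
Sat(p ∧ ¬r) = {1, 6}
EF (p ∧ ¬r): least fixpoint, start Z0 = {1, 6}, add states with some successor in Z. Z1 = {0, 1, 3, 6}; Z2 = {0, 1, 3, 5, 6}; fixed.
Sat(EF (p ∧ ¬r)) = {0, 1, 3, 5, 6}
Sat(AX (EF (p ∧ ¬r))) = {s : every successor in {0, 1, 3, 5, 6}} = {0, 1, 3, 5}
E[r U AX (EF (p ∧ ¬r))]: least fixpoint, start Z0 = Sat(AX (EF (p ∧ ¬r))) = {0, 1, 3, 5}, add states in Sat(r) with some successor in Z. Already a fixed point.
Sat(E[r U AX (EF (p ∧ ¬r))]) = {0, 1, 3, 5}
5 ∈ Sat(E[r U AX (EF (p ∧ ¬r))]) = {0, 1, 3, 5}, so the formula holds at 5.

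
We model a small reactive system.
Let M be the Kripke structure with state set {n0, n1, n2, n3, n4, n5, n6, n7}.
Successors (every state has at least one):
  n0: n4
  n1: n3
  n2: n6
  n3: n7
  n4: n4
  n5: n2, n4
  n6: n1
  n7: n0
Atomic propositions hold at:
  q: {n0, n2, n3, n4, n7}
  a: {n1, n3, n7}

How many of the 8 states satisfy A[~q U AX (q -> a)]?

Sat(~q) = {n1, n5, n6}
Sat(q -> a) = {n1, n3, n5, n6, n7}
Sat(AX (q -> a)) = {s : every successor in {n1, n3, n5, n6, n7}} = {n1, n2, n3, n6}
A[~q U AX (q -> a)]: least fixpoint, start Z0 = Sat(AX (q -> a)) = {n1, n2, n3, n6}, add states in Sat(~q) with every successor in Z. Already a fixed point.
Sat(A[~q U AX (q -> a)]) = {n1, n2, n3, n6}
|Sat(A[~q U AX (q -> a)])| = |{n1, n2, n3, n6}| = 4.

4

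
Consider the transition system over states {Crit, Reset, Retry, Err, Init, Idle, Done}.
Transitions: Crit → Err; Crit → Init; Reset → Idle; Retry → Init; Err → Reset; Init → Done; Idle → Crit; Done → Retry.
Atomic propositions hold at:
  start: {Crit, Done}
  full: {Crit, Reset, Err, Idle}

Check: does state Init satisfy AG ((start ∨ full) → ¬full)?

Sat(start ∨ full) = {Crit, Reset, Err, Idle, Done}
Sat(¬full) = {Retry, Init, Done}
Sat((start ∨ full) → ¬full) = {Retry, Init, Done}
AG ((start ∨ full) → ¬full): greatest fixpoint, start Z0 = {Retry, Init, Done}, keep only states in Sat with every successor in Z. Already a fixed point.
Sat(AG ((start ∨ full) → ¬full)) = {Retry, Init, Done}
Init ∈ Sat(AG ((start ∨ full) → ¬full)) = {Retry, Init, Done}, so the formula holds at Init.

Yes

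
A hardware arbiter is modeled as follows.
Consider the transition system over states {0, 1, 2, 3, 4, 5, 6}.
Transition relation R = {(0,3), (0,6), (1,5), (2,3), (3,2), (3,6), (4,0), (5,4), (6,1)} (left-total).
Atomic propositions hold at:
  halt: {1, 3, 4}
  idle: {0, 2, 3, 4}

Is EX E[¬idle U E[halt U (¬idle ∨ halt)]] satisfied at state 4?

Sat(¬idle) = {1, 5, 6}
Sat(¬idle ∨ halt) = {1, 3, 4, 5, 6}
E[halt U (¬idle ∨ halt)]: least fixpoint, start Z0 = Sat((¬idle ∨ halt)) = {1, 3, 4, 5, 6}, add states in Sat(halt) with some successor in Z. Already a fixed point.
Sat(E[halt U (¬idle ∨ halt)]) = {1, 3, 4, 5, 6}
E[¬idle U E[halt U (¬idle ∨ halt)]]: least fixpoint, start Z0 = Sat(E[halt U (¬idle ∨ halt)]) = {1, 3, 4, 5, 6}, add states in Sat(¬idle) with some successor in Z. Already a fixed point.
Sat(E[¬idle U E[halt U (¬idle ∨ halt)]]) = {1, 3, 4, 5, 6}
Sat(EX E[¬idle U E[halt U (¬idle ∨ halt)]]) = {s : some successor in {1, 3, 4, 5, 6}} = {0, 1, 2, 3, 5, 6}
4 ∉ Sat(EX E[¬idle U E[halt U (¬idle ∨ halt)]]) = {0, 1, 2, 3, 5, 6}, so the formula does not hold at 4.

No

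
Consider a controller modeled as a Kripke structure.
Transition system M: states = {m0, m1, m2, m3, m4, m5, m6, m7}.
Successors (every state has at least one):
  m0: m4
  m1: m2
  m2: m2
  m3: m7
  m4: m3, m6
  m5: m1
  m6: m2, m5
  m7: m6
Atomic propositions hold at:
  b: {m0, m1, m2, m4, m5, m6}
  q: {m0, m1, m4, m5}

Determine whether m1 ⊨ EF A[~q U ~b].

No

Sat(~q) = {m2, m3, m6, m7}
Sat(~b) = {m3, m7}
A[~q U ~b]: least fixpoint, start Z0 = Sat(~b) = {m3, m7}, add states in Sat(~q) with every successor in Z. Already a fixed point.
Sat(A[~q U ~b]) = {m3, m7}
EF A[~q U ~b]: least fixpoint, start Z0 = {m3, m7}, add states with some successor in Z. Z1 = {m3, m4, m7}; Z2 = {m0, m3, m4, m7}; fixed.
Sat(EF A[~q U ~b]) = {m0, m3, m4, m7}
m1 ∉ Sat(EF A[~q U ~b]) = {m0, m3, m4, m7}, so the formula does not hold at m1.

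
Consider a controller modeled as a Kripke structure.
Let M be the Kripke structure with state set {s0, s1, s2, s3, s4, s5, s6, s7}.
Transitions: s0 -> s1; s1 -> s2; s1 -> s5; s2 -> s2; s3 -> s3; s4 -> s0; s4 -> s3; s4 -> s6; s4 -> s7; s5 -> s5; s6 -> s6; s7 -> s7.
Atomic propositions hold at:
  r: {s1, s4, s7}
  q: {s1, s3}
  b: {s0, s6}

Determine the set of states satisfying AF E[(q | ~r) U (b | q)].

{s0, s1, s3, s6}

Sat(~r) = {s0, s2, s3, s5, s6}
Sat(q | ~r) = {s0, s1, s2, s3, s5, s6}
Sat(b | q) = {s0, s1, s3, s6}
E[(q | ~r) U (b | q)]: least fixpoint, start Z0 = Sat((b | q)) = {s0, s1, s3, s6}, add states in Sat(q | ~r) with some successor in Z. Already a fixed point.
Sat(E[(q | ~r) U (b | q)]) = {s0, s1, s3, s6}
AF E[(q | ~r) U (b | q)]: least fixpoint, start Z0 = {s0, s1, s3, s6}, add states with every successor in Z. Already a fixed point.
Sat(AF E[(q | ~r) U (b | q)]) = {s0, s1, s3, s6}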